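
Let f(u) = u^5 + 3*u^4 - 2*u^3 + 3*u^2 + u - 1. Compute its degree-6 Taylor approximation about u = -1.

f(-1) = 5
f′(-1) = -18
f′′(-1) = 34
f′′′(-1) = -24
f^(4)(-1) = -48
f^(5)(-1) = 120
f^(6)(-1) = 0
Then c_k = f^(k)(-1)/k! gives each Taylor coefficient.

(u + 1)^5 - 2*(u + 1)^4 - 4*(u + 1)^3 + 17*(u + 1)^2 - 18*(u + 1) + 5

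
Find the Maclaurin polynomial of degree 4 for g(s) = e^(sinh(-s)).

5*s^4/24 - s^3/3 + s^2/2 - s + 1

Plug the Maclaurin series of the inner function into that of the outer and collect terms.
[s^0] = 1;  [s^1] = -1;  [s^2] = 1/2;  [s^3] = -1/3;  [s^4] = 5/24.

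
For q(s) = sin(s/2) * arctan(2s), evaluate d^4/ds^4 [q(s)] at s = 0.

Multiply the two series term by term and collect like powers.
The coefficient of s^4 in the expansion is -11/8, so q^(4)(0) = 4! * (-11/8) = -33.

-33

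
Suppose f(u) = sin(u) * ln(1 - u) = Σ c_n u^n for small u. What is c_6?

Take the Cauchy product of the two expansions.
f(0) = 0
f′(0) = 0
f′′(0) = -2
f′′′(0) = -3
f^(4)(0) = -4
f^(5)(0) = -20
f^(6)(0) = -110
So c_6 = f^(6)(0)/6! = -11/72.

-11/72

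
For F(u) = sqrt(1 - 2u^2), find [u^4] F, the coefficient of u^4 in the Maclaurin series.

-1/2

Compute the successive derivatives at the expansion point and divide by k!.
[u^0] = 1;  [u^1] = 0;  [u^2] = -1;  [u^3] = 0;  [u^4] = -1/2.
So c_4 = F^(4)(0)/4! = -1/2.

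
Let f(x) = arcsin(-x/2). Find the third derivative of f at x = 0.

-1/8

Use the known series and substitute for the argument.
From the series, [x^3] f = -1/48; multiply by 3! = 6 to get -1/8.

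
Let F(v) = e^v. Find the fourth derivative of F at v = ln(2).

2

Differentiate repeatedly and evaluate at the center.
The coefficient of (v - ln(2))^4 in the expansion is 1/12, so F^(4)(ln(2)) = 4! * (1/12) = 2.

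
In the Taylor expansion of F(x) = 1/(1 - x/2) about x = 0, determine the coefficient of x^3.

Differentiate repeatedly and evaluate at the center.

1/8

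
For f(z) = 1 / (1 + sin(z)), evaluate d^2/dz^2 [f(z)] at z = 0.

Write 1/(1+u) = 1 - u + u^2 - u^3 + ... and substitute the series for u.
The coefficient of z^2 in the expansion is 1, so f′′(0) = 2! * (1) = 2.

2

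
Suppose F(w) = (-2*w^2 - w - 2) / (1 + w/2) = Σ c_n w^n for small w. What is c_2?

Multiply each power in the prefactor through the base expansion.
F(0) = -2
F′(0) = 0
F′′(0) = -4

-2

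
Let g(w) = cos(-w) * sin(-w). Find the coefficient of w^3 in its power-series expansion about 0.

Expand each factor separately, then convolve coefficients.
g(0) = 0
g′(0) = -1
g′′(0) = 0
g′′′(0) = 4

2/3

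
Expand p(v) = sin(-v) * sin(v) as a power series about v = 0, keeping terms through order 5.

Take the Cauchy product of the two expansions.

v^4/3 - v^2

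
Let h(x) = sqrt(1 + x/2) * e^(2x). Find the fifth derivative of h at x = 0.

Multiply the two series term by term and collect like powers.
The coefficient of x^5 in the expansion is 49553/122880, so h^(5)(0) = 5! * (49553/122880) = 49553/1024.

49553/1024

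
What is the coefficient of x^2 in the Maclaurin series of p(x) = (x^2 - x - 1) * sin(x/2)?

-1/2

Distribute the polynomial across the series and collect like powers.
p(0) = 0
p′(0) = -1/2
p′′(0) = -1
So c_2 = p′′(0)/2! = -1/2.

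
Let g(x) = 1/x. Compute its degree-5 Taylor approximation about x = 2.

g(2) = 1/2
g′(2) = -1/4
g′′(2) = 1/4
g′′′(2) = -3/8
g^(4)(2) = 3/4
g^(5)(2) = -15/8

-(x - 2)^5/64 + (x - 2)^4/32 - (x - 2)^3/16 + (x - 2)^2/8 - (x - 2)/4 + 1/2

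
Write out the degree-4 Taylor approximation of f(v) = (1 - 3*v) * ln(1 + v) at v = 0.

Shift and add copies of the series according to the polynomial's terms.
[v^0] = 0;  [v^1] = 1;  [v^2] = -7/2;  [v^3] = 11/6;  [v^4] = -5/4.

-5*v^4/4 + 11*v^3/6 - 7*v^2/2 + v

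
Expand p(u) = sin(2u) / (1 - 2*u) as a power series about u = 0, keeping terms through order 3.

Expand 1/(denominator) as a geometric series and multiply by the numerator's series.
p(0) = 0
p′(0) = 2
p′′(0) = 8
p′′′(0) = 40
Then c_k = p^(k)(0)/k! gives each Taylor coefficient.

20*u^3/3 + 4*u^2 + 2*u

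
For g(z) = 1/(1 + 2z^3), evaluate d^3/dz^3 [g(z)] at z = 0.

The coefficient of z^3 in the expansion is -2, so g′′′(0) = 3! * (-2) = -12.

-12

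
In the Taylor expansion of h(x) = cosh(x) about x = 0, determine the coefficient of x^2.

1/2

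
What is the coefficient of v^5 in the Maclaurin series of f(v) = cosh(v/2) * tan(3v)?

Expand each factor separately, then convolve coefficients.
f(0) = 0
f′(0) = 3
f′′(0) = 0
f′′′(0) = 225/4
f^(4)(0) = 0
f^(5)(0) = 64383/16
So c_5 = f^(5)(0)/5! = 21461/640.

21461/640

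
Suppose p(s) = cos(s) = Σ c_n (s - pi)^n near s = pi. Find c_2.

1/2

Apply the Taylor formula c_k = f^(k)(a)/k!.
So c_2 = p′′(pi)/2! = 1/2.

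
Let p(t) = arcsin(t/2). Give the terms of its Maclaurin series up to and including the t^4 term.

t^3/48 + t/2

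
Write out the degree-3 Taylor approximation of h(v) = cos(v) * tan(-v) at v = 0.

Expand each factor separately, then convolve coefficients.

v^3/6 - v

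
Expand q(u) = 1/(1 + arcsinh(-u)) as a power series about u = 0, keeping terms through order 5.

23*u^5/40 + 2*u^4/3 + 5*u^3/6 + u^2 + u + 1

Plug the Maclaurin series of the inner function into that of the outer and collect terms.
q(0) = 1
q′(0) = 1
q′′(0) = 2
q′′′(0) = 5
q^(4)(0) = 16
q^(5)(0) = 69
Then c_k = q^(k)(0)/k! gives each Taylor coefficient.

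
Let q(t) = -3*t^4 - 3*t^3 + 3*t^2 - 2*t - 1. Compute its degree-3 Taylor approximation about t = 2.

q(2) = -65
q′(2) = -122
q′′(2) = -174
q′′′(2) = -162

-27*(t - 2)^3 - 87*(t - 2)^2 - 122*(t - 2) - 65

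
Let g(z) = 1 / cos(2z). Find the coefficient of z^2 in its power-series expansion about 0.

2

Invert the denominator's series and multiply.
[z^0] = 1;  [z^1] = 0;  [z^2] = 2.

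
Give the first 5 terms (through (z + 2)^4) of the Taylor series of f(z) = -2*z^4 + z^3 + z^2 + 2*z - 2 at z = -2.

[(z + 2)^0] = -42;  [(z + 2)^1] = 74;  [(z + 2)^2] = -53;  [(z + 2)^3] = 17;  [(z + 2)^4] = -2.

-2*(z + 2)^4 + 17*(z + 2)^3 - 53*(z + 2)^2 + 74*(z + 2) - 42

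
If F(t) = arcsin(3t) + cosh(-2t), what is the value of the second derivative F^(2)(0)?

Expand each term separately and add.
From the series, [t^2] F = 2; multiply by 2! = 2 to get 4.

4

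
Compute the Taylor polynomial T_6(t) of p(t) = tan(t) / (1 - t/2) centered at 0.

Multiply the two series term by term and collect like powers.

67*t^6/480 + 67*t^5/240 + 7*t^4/24 + 7*t^3/12 + t^2/2 + t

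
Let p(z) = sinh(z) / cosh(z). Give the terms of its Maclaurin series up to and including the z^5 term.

Divide the numerator series by the denominator series (power-series long division).

2*z^5/15 - z^3/3 + z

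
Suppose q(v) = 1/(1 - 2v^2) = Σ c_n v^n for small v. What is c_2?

2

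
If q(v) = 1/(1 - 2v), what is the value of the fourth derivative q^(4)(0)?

The coefficient of v^4 in the expansion is 16, so q^(4)(0) = 4! * (16) = 384.

384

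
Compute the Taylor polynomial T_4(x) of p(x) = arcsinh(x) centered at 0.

p(0) = 0
p′(0) = 1
p′′(0) = 0
p′′′(0) = -1
p^(4)(0) = 0
Dividing each by k! gives the coefficients c_0, ..., c_4.

-x^3/6 + x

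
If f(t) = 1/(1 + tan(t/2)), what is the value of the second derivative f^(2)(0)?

Compose series: expand the inner function first, then feed it into the outer expansion.
From the series, [t^2] f = 1/4; multiply by 2! = 2 to get 1/2.

1/2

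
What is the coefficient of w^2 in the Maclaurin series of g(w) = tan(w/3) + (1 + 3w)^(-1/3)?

2

Add the two expansions coefficient-wise.
[w^0] = 1;  [w^1] = -2/3;  [w^2] = 2.
So c_2 = g′′(0)/2! = 2.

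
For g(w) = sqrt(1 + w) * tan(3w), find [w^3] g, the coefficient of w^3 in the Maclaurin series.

69/8

Expand each factor separately, then convolve coefficients.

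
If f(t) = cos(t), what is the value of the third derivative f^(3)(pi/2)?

1

The coefficient of (t - pi/2)^3 in the expansion is 1/6, so f′′′(pi/2) = 3! * (1/6) = 1.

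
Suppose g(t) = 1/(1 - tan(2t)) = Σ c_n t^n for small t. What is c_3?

Plug the Maclaurin series of the inner function into that of the outer and collect terms.
g(0) = 1
g′(0) = 2
g′′(0) = 8
g′′′(0) = 64
The Taylor polynomial is Σ g^(k)(0)/k! · t^k.

32/3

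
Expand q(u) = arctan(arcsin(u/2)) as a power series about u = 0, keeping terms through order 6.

Substitute the inner expansion into the outer series and collect powers.
[u^0] = 0;  [u^1] = 1/2;  [u^2] = 0;  [u^3] = -1/48;  [u^4] = 0;  [u^5] = 13/3840;  [u^6] = 0.

13*u^5/3840 - u^3/48 + u/2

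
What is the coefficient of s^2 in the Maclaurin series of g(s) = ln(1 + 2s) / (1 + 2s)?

Expand each factor separately, then convolve coefficients.
g(0) = 0
g′(0) = 2
g′′(0) = -12
So c_2 = g′′(0)/2! = -6.

-6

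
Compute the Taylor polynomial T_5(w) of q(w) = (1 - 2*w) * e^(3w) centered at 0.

Distribute the polynomial across the series and collect like powers.
q(0) = 1
q′(0) = 1
q′′(0) = -3
q′′′(0) = -27
q^(4)(0) = -135
q^(5)(0) = -567
Then c_k = q^(k)(0)/k! gives each Taylor coefficient.

-189*w^5/40 - 45*w^4/8 - 9*w^3/2 - 3*w^2/2 + w + 1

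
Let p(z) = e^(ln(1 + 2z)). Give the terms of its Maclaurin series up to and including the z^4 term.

2*z + 1

Substitute the inner expansion into the outer series and collect powers.
[z^0] = 1;  [z^1] = 2;  [z^2] = 0;  [z^3] = 0;  [z^4] = 0.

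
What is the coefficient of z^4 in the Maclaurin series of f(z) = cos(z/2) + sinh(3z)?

1/384

Combine the two series term by term.
f(0) = 1
f′(0) = 3
f′′(0) = -1/4
f′′′(0) = 27
f^(4)(0) = 1/16
Then c_k = f^(k)(0)/k! gives each Taylor coefficient.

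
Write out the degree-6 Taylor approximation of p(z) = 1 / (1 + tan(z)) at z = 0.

122*z^6/45 - 32*z^5/15 + 5*z^4/3 - 4*z^3/3 + z^2 - z + 1

Use the geometric series for the reciprocal, then substitute.
[z^0] = 1;  [z^1] = -1;  [z^2] = 1;  [z^3] = -4/3;  [z^4] = 5/3;  [z^5] = -32/15;  [z^6] = 122/45.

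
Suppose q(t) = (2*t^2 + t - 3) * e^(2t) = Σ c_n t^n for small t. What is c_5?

Multiply each power in the prefactor through the base expansion.
[t^0] = -3;  [t^1] = -5;  [t^2] = -2;  [t^3] = 2;  [t^4] = 10/3;  [t^5] = 38/15.

38/15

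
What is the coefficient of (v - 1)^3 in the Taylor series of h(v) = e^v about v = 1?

[(v - 1)^0] = e;  [(v - 1)^1] = e;  [(v - 1)^2] = e/2;  [(v - 1)^3] = e/6.

e/6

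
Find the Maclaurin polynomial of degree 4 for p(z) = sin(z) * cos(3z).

Write out both Maclaurin series and multiply, keeping only the needed powers.
p(0) = 0
p′(0) = 1
p′′(0) = 0
p′′′(0) = -28
p^(4)(0) = 0

-14*z^3/3 + z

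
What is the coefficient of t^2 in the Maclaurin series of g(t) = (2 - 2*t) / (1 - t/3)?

-4/9

Multiply each power in the prefactor through the base expansion.
[t^0] = 2;  [t^1] = -4/3;  [t^2] = -4/9.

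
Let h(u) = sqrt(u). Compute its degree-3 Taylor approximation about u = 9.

h(9) = 3
h′(9) = 1/6
h′′(9) = -1/108
h′′′(9) = 1/648

(u - 9)^3/3888 - (u - 9)^2/216 + (u - 9)/6 + 3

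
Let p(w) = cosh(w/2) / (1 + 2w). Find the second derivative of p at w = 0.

Write out both Maclaurin series and multiply, keeping only the needed powers.
The coefficient of w^2 in the expansion is 33/8, so p′′(0) = 2! * (33/8) = 33/4.

33/4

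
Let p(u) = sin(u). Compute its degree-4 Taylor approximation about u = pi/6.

(u - pi/6)^4/48 - sqrt(3)*(u - pi/6)^3/12 - (u - pi/6)^2/4 + sqrt(3)*(u - pi/6)/2 + 1/2

[(u - pi/6)^0] = 1/2;  [(u - pi/6)^1] = sqrt(3)/2;  [(u - pi/6)^2] = -1/4;  [(u - pi/6)^3] = -sqrt(3)/12;  [(u - pi/6)^4] = 1/48.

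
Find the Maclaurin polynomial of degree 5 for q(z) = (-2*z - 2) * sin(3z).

Distribute the polynomial across the series and collect like powers.

-81*z^5/20 + 9*z^4 + 9*z^3 - 6*z^2 - 6*z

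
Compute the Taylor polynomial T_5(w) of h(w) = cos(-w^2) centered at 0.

[w^0] = 1;  [w^1] = 0;  [w^2] = 0;  [w^3] = 0;  [w^4] = -1/2;  [w^5] = 0.

1 - w^4/2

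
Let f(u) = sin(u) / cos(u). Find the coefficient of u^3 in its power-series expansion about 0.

Invert the denominator's series and multiply.
[u^0] = 0;  [u^1] = 1;  [u^2] = 0;  [u^3] = 1/3.

1/3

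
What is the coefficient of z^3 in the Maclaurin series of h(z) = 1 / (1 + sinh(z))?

-7/6

Use the geometric series for the reciprocal, then substitute.
h(0) = 1
h′(0) = -1
h′′(0) = 2
h′′′(0) = -7
Then c_k = h^(k)(0)/k! gives each Taylor coefficient.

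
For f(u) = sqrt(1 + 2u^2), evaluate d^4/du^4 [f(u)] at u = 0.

The coefficient of u^4 in the expansion is -1/2, so f^(4)(0) = 4! * (-1/2) = -12.

-12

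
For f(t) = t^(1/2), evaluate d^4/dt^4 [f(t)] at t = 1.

-15/16

The coefficient of (t - 1)^4 in the expansion is -5/128, so f^(4)(1) = 4! * (-5/128) = -15/16.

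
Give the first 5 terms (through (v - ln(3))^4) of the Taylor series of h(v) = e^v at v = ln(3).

Compute the successive derivatives at the expansion point and divide by k!.
h(ln(3)) = 3
h′(ln(3)) = 3
h′′(ln(3)) = 3
h′′′(ln(3)) = 3
h^(4)(ln(3)) = 3
The Taylor polynomial is Σ h^(k)(ln(3))/k! · (v - ln(3))^k.

(v - ln(3))^4/8 + (v - ln(3))^3/2 + 3*(v - ln(3))^2/2 + 3*(v - ln(3)) + 3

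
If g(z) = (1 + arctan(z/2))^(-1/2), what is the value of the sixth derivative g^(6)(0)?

Plug the Maclaurin series of the inner function into that of the outer and collect terms.
The coefficient of z^6 in the expansion is 809/983040, so g^(6)(0) = 6! * (809/983040) = 2427/4096.

2427/4096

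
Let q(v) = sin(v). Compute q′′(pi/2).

-1

Differentiate repeatedly and evaluate at the center.
The coefficient of (v - pi/2)^2 in the expansion is -1/2, so q′′(pi/2) = 2! * (-1/2) = -1.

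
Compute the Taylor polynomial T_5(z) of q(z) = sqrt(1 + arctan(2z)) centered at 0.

Plug the Maclaurin series of the inner function into that of the outer and collect terms.
q(0) = 1
q′(0) = 1
q′′(0) = -1
q′′′(0) = -5
q^(4)(0) = 17
q^(5)(0) = 249

83*z^5/40 + 17*z^4/24 - 5*z^3/6 - z^2/2 + z + 1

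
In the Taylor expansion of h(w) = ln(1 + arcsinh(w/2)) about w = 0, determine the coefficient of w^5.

13/3840

Plug the Maclaurin series of the inner function into that of the outer and collect terms.
h(0) = 0
h′(0) = 1/2
h′′(0) = -1/4
h′′′(0) = 1/8
h^(4)(0) = -1/8
h^(5)(0) = 13/32
Then c_k = h^(k)(0)/k! gives each Taylor coefficient.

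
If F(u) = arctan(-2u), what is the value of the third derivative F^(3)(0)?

16

From the series, [u^3] F = 8/3; multiply by 3! = 6 to get 16.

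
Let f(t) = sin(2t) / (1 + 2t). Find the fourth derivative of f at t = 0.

Take the Cauchy product of the two expansions.
The coefficient of t^4 in the expansion is -40/3, so f^(4)(0) = 4! * (-40/3) = -320.

-320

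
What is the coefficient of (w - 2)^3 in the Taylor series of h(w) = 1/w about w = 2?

Apply the Taylor formula c_k = f^(k)(a)/k!.
[(w - 2)^0] = 1/2;  [(w - 2)^1] = -1/4;  [(w - 2)^2] = 1/8;  [(w - 2)^3] = -1/16.
So c_3 = h′′′(2)/3! = -1/16.

-1/16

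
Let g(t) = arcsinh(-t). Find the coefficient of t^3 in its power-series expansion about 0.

Apply the Taylor formula c_k = f^(k)(a)/k!.
g(0) = 0
g′(0) = -1
g′′(0) = 0
g′′′(0) = 1
So c_3 = g′′′(0)/3! = 1/6.

1/6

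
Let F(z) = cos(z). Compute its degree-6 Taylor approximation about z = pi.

[(z - pi)^0] = -1;  [(z - pi)^1] = 0;  [(z - pi)^2] = 1/2;  [(z - pi)^3] = 0;  [(z - pi)^4] = -1/24;  [(z - pi)^5] = 0;  [(z - pi)^6] = 1/720.

(z - pi)^6/720 - (z - pi)^4/24 + (z - pi)^2/2 - 1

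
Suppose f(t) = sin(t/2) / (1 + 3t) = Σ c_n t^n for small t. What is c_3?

Expand each factor separately, then convolve coefficients.
[t^0] = 0;  [t^1] = 1/2;  [t^2] = -3/2;  [t^3] = 215/48.

215/48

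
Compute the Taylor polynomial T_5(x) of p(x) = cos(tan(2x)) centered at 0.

Substitute the inner expansion into the outer series and collect powers.

-14*x^4/3 - 2*x^2 + 1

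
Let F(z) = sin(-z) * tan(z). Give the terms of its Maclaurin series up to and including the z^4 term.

Multiply the two series term by term and collect like powers.

-z^4/6 - z^2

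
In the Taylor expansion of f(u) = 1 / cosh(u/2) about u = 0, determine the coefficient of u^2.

Invert the denominator's series and multiply.
f(0) = 1
f′(0) = 0
f′′(0) = -1/4
Dividing each by k! gives the coefficients c_0, ..., c_2.

-1/8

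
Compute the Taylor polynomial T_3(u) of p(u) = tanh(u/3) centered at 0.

-u^3/81 + u/3

[u^0] = 0;  [u^1] = 1/3;  [u^2] = 0;  [u^3] = -1/81.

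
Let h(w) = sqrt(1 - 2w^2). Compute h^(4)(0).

From the series, [w^4] h = -1/2; multiply by 4! = 24 to get -12.

-12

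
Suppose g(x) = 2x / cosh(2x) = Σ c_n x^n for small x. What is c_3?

-4

Divide the numerator series by the denominator series (power-series long division).
g(0) = 0
g′(0) = 2
g′′(0) = 0
g′′′(0) = -24
The Taylor polynomial is Σ g^(k)(0)/k! · x^k.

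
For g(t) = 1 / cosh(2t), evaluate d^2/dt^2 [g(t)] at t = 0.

-4

Write the quotient as an unknown series and match coefficients against numerator = denominator · series.
From the series, [t^2] g = -2; multiply by 2! = 2 to get -4.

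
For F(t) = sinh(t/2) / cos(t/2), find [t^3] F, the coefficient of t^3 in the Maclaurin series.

1/12

Invert the denominator's series and multiply.
F(0) = 0
F′(0) = 1/2
F′′(0) = 0
F′′′(0) = 1/2
So c_3 = F′′′(0)/3! = 1/12.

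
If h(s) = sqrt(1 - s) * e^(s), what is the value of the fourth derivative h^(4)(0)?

Write out both Maclaurin series and multiply, keeping only the needed powers.
The coefficient of s^4 in the expansion is -79/384, so h^(4)(0) = 4! * (-79/384) = -79/16.

-79/16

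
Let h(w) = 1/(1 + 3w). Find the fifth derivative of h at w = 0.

The coefficient of w^5 in the expansion is -243, so h^(5)(0) = 5! * (-243) = -29160.

-29160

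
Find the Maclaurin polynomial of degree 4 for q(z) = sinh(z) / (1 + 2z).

Write out both Maclaurin series and multiply, keeping only the needed powers.
q(0) = 0
q′(0) = 1
q′′(0) = -4
q′′′(0) = 25
q^(4)(0) = -200
Dividing each by k! gives the coefficients c_0, ..., c_4.

-25*z^4/3 + 25*z^3/6 - 2*z^2 + z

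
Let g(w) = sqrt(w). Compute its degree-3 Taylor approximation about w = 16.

(w - 16)^3/16384 - (w - 16)^2/512 + (w - 16)/8 + 4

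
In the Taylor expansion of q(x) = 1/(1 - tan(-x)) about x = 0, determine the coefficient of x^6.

122/45

Plug the Maclaurin series of the inner function into that of the outer and collect terms.
q(0) = 1
q′(0) = -1
q′′(0) = 2
q′′′(0) = -8
q^(4)(0) = 40
q^(5)(0) = -256
q^(6)(0) = 1952
So c_6 = q^(6)(0)/6! = 122/45.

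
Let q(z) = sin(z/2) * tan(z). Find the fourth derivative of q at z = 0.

Take the Cauchy product of the two expansions.
From the series, [z^4] q = 7/48; multiply by 4! = 24 to get 7/2.

7/2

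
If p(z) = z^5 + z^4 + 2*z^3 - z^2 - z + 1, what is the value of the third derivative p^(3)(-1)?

Apply the Taylor formula c_k = f^(k)(a)/k!.
From the series, [(z + 1)^3] p = 8; multiply by 3! = 6 to get 48.

48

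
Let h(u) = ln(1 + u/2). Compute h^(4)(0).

-3/8

Compute the successive derivatives at the expansion point and divide by k!.
The coefficient of u^4 in the expansion is -1/64, so h^(4)(0) = 4! * (-1/64) = -3/8.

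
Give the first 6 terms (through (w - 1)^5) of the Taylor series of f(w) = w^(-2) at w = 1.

f(1) = 1
f′(1) = -2
f′′(1) = 6
f′′′(1) = -24
f^(4)(1) = 120
f^(5)(1) = -720

-6*(w - 1)^5 + 5*(w - 1)^4 - 4*(w - 1)^3 + 3*(w - 1)^2 - 2*(w - 1) + 1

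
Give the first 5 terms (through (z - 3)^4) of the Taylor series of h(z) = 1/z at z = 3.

h(3) = 1/3
h′(3) = -1/9
h′′(3) = 2/27
h′′′(3) = -2/27
h^(4)(3) = 8/81

(z - 3)^4/243 - (z - 3)^3/81 + (z - 3)^2/27 - (z - 3)/9 + 1/3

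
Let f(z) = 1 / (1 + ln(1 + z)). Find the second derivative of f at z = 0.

Expand as Σ (-1)^k u^k with u equal to the inner function's series.
The coefficient of z^2 in the expansion is 3/2, so f′′(0) = 2! * (3/2) = 3.

3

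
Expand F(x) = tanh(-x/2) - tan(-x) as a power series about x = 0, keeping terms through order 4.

Add the two expansions coefficient-wise.
[x^0] = 0;  [x^1] = 1/2;  [x^2] = 0;  [x^3] = 3/8;  [x^4] = 0.

3*x^3/8 + x/2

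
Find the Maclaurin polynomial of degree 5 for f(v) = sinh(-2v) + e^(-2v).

Combine the two series term by term.
[v^0] = 1;  [v^1] = -4;  [v^2] = 2;  [v^3] = -8/3;  [v^4] = 2/3;  [v^5] = -8/15.

-8*v^5/15 + 2*v^4/3 - 8*v^3/3 + 2*v^2 - 4*v + 1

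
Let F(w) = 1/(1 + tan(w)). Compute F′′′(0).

Plug the Maclaurin series of the inner function into that of the outer and collect terms.
The coefficient of w^3 in the expansion is -4/3, so F′′′(0) = 3! * (-4/3) = -8.

-8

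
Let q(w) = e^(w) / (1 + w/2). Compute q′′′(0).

Write out both Maclaurin series and multiply, keeping only the needed powers.
The coefficient of w^3 in the expansion is 1/24, so q′′′(0) = 3! * (1/24) = 1/4.

1/4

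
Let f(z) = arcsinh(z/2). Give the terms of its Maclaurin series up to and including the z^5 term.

3*z^5/1280 - z^3/48 + z/2

Differentiate repeatedly and evaluate at the center.
f(0) = 0
f′(0) = 1/2
f′′(0) = 0
f′′′(0) = -1/8
f^(4)(0) = 0
f^(5)(0) = 9/32
Dividing each by k! gives the coefficients c_0, ..., c_5.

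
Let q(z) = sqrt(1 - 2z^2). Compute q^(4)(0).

Apply the Taylor formula c_k = f^(k)(a)/k!.
From the series, [z^4] q = -1/2; multiply by 4! = 24 to get -12.

-12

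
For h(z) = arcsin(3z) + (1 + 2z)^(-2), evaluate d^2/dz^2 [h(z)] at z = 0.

Combine the two series term by term.
From the series, [z^2] h = 12; multiply by 2! = 2 to get 24.

24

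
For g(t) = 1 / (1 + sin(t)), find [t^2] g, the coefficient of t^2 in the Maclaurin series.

1

Use the geometric series for the reciprocal, then substitute.
g(0) = 1
g′(0) = -1
g′′(0) = 2
Dividing each by k! gives the coefficients c_0, ..., c_2.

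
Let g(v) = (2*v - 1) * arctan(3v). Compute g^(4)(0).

Shift and add copies of the series according to the polynomial's terms.
The coefficient of v^4 in the expansion is -18, so g^(4)(0) = 4! * (-18) = -432.

-432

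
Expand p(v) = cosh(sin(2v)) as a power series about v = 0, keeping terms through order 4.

Let u equal the inner series; expand the outer function in u and truncate.
p(0) = 1
p′(0) = 0
p′′(0) = 4
p′′′(0) = 0
p^(4)(0) = -48
Then c_k = p^(k)(0)/k! gives each Taylor coefficient.

-2*v^4 + 2*v^2 + 1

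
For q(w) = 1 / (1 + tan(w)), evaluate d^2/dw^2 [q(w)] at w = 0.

Use the geometric series for the reciprocal, then substitute.
The coefficient of w^2 in the expansion is 1, so q′′(0) = 2! * (1) = 2.

2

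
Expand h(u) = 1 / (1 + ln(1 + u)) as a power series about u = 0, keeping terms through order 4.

11*u^4/3 - 7*u^3/3 + 3*u^2/2 - u + 1

Use the geometric series for the reciprocal, then substitute.
h(0) = 1
h′(0) = -1
h′′(0) = 3
h′′′(0) = -14
h^(4)(0) = 88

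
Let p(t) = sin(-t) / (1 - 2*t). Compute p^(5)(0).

Multiply the numerator's expansion by the denominator's geometric series.
The coefficient of t^5 in the expansion is -1841/120, so p^(5)(0) = 5! * (-1841/120) = -1841.

-1841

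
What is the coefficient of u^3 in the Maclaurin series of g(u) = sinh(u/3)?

1/162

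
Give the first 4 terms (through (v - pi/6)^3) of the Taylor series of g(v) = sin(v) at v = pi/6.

g(pi/6) = 1/2
g′(pi/6) = sqrt(3)/2
g′′(pi/6) = -1/2
g′′′(pi/6) = -sqrt(3)/2

-sqrt(3)*(v - pi/6)^3/12 - (v - pi/6)^2/4 + sqrt(3)*(v - pi/6)/2 + 1/2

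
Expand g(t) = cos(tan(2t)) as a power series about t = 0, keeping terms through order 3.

Compose series: expand the inner function first, then feed it into the outer expansion.
g(0) = 1
g′(0) = 0
g′′(0) = -4
g′′′(0) = 0
The Taylor polynomial is Σ g^(k)(0)/k! · t^k.

1 - 2*t^2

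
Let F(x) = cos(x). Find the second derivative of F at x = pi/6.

-sqrt(3)/2

The coefficient of (x - pi/6)^2 in the expansion is -sqrt(3)/4, so F′′(pi/6) = 2! * (-sqrt(3)/4) = -sqrt(3)/2.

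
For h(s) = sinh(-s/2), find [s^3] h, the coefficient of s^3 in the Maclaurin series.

Differentiate repeatedly and evaluate at the center.
h(0) = 0
h′(0) = -1/2
h′′(0) = 0
h′′′(0) = -1/8
So c_3 = h′′′(0)/3! = -1/48.

-1/48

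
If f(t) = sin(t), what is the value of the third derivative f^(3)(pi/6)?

The coefficient of (t - pi/6)^3 in the expansion is -sqrt(3)/12, so f′′′(pi/6) = 3! * (-sqrt(3)/12) = -sqrt(3)/2.

-sqrt(3)/2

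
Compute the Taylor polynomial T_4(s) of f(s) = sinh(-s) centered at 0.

-s^3/6 - s

f(0) = 0
f′(0) = -1
f′′(0) = 0
f′′′(0) = -1
f^(4)(0) = 0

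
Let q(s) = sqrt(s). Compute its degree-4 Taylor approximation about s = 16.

q(16) = 4
q′(16) = 1/8
q′′(16) = -1/256
q′′′(16) = 3/8192
q^(4)(16) = -15/262144
Then c_k = q^(k)(16)/k! gives each Taylor coefficient.

-5*(s - 16)^4/2097152 + (s - 16)^3/16384 - (s - 16)^2/512 + (s - 16)/8 + 4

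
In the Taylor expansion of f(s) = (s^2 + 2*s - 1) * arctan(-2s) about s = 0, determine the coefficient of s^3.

Distribute the polynomial across the series and collect like powers.

-14/3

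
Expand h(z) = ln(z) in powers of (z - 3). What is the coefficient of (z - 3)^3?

h(3) = ln(3)
h′(3) = 1/3
h′′(3) = -1/9
h′′′(3) = 2/27
So c_3 = h′′′(3)/3! = 1/81.

1/81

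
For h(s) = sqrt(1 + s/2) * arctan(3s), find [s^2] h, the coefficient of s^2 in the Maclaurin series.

Take the Cauchy product of the two expansions.
h(0) = 0
h′(0) = 3
h′′(0) = 3/2

3/4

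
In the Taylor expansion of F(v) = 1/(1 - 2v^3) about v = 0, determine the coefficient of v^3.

2

F(0) = 1
F′(0) = 0
F′′(0) = 0
F′′′(0) = 12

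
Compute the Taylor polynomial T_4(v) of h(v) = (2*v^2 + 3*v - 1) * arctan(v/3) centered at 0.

-v^4/27 + 55*v^3/81 + v^2 - v/3

Shift and add copies of the series according to the polynomial's terms.
h(0) = 0
h′(0) = -1/3
h′′(0) = 2
h′′′(0) = 110/27
h^(4)(0) = -8/9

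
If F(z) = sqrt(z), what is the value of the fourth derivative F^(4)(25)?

Differentiate repeatedly and evaluate at the center.
The coefficient of (z - 25)^4 in the expansion is -1/2000000, so F^(4)(25) = 4! * (-1/2000000) = -3/250000.

-3/250000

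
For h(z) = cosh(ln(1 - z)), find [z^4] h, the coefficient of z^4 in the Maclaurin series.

1/2

Compose series: expand the inner function first, then feed it into the outer expansion.
h(0) = 1
h′(0) = 0
h′′(0) = 1
h′′′(0) = 3
h^(4)(0) = 12
The Taylor polynomial is Σ h^(k)(0)/k! · z^k.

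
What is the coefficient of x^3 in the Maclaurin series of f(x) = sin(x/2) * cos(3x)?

-109/48

Expand each factor separately, then convolve coefficients.
f(0) = 0
f′(0) = 1/2
f′′(0) = 0
f′′′(0) = -109/8
Then c_k = f^(k)(0)/k! gives each Taylor coefficient.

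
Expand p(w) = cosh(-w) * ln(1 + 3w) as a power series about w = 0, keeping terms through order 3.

21*w^3/2 - 9*w^2/2 + 3*w

Multiply the two series term by term and collect like powers.
[w^0] = 0;  [w^1] = 3;  [w^2] = -9/2;  [w^3] = 21/2.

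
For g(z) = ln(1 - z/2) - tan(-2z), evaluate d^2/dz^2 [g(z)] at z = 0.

-1/4

Add the two expansions coefficient-wise.
From the series, [z^2] g = -1/8; multiply by 2! = 2 to get -1/4.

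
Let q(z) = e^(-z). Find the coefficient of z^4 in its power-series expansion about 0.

Differentiate repeatedly and evaluate at the center.
q(0) = 1
q′(0) = -1
q′′(0) = 1
q′′′(0) = -1
q^(4)(0) = 1

1/24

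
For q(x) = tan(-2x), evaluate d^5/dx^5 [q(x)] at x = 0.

-512

Use the known series and substitute for the argument.
From the series, [x^5] q = -64/15; multiply by 5! = 120 to get -512.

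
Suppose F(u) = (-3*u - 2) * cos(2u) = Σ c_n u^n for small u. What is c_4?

Shift and add copies of the series according to the polynomial's terms.

-4/3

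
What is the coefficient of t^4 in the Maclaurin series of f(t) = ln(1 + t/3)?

-1/324

Differentiate repeatedly and evaluate at the center.
f(0) = 0
f′(0) = 1/3
f′′(0) = -1/9
f′′′(0) = 2/27
f^(4)(0) = -2/27
So c_4 = f^(4)(0)/4! = -1/324.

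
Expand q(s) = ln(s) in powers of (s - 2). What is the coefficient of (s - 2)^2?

-1/8

Apply the Taylor formula c_k = f^(k)(a)/k!.
q(2) = ln(2)
q′(2) = 1/2
q′′(2) = -1/4
So c_2 = q′′(2)/2! = -1/8.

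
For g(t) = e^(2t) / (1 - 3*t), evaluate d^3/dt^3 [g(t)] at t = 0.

314

Multiply the numerator's expansion by the denominator's geometric series.
The coefficient of t^3 in the expansion is 157/3, so g′′′(0) = 3! * (157/3) = 314.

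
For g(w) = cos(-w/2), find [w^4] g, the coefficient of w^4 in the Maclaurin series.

g(0) = 1
g′(0) = 0
g′′(0) = -1/4
g′′′(0) = 0
g^(4)(0) = 1/16
The Taylor polynomial is Σ g^(k)(0)/k! · w^k.

1/384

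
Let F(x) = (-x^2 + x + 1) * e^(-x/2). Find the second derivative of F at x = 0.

-11/4

Multiply each power in the prefactor through the base expansion.
From the series, [x^2] F = -11/8; multiply by 2! = 2 to get -11/4.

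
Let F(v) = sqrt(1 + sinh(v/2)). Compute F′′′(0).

Let u equal the inner series; expand the outer function in u and truncate.
From the series, [v^3] F = 7/384; multiply by 3! = 6 to get 7/64.

7/64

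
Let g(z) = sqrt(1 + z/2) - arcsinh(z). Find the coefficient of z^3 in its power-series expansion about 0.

67/384

Combine the two series term by term.
g(0) = 1
g′(0) = -3/4
g′′(0) = -1/16
g′′′(0) = 67/64
So c_3 = g′′′(0)/3! = 67/384.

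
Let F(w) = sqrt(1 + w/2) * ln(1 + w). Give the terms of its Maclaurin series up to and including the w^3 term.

17*w^3/96 - w^2/4 + w

Take the Cauchy product of the two expansions.
F(0) = 0
F′(0) = 1
F′′(0) = -1/2
F′′′(0) = 17/16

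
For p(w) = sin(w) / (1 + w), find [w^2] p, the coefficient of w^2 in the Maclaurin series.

Multiply the two series term by term and collect like powers.
p(0) = 0
p′(0) = 1
p′′(0) = -2

-1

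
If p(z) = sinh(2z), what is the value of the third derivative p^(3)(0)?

From the series, [z^3] p = 4/3; multiply by 3! = 6 to get 8.

8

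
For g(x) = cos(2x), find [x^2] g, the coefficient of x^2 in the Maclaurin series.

-2

Apply the Taylor formula c_k = f^(k)(a)/k!.
So c_2 = g′′(0)/2! = -2.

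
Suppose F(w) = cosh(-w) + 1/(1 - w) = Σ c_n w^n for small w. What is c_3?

Add the two expansions coefficient-wise.
F(0) = 2
F′(0) = 1
F′′(0) = 3
F′′′(0) = 6
Then c_k = F^(k)(0)/k! gives each Taylor coefficient.

1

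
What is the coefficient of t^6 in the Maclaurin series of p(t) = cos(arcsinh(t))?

Compose series: expand the inner function first, then feed it into the outer expansion.
[t^0] = 1;  [t^1] = 0;  [t^2] = -1/2;  [t^3] = 0;  [t^4] = 5/24;  [t^5] = 0;  [t^6] = -17/144.
So c_6 = p^(6)(0)/6! = -17/144.

-17/144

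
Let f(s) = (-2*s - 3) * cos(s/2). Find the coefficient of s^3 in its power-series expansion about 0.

Distribute the polynomial across the series and collect like powers.
[s^0] = -3;  [s^1] = -2;  [s^2] = 3/8;  [s^3] = 1/4.

1/4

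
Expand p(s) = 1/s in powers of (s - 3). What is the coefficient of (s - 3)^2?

p(3) = 1/3
p′(3) = -1/9
p′′(3) = 2/27

1/27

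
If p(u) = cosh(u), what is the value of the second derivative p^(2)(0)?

The coefficient of u^2 in the expansion is 1/2, so p′′(0) = 2! * (1/2) = 1.

1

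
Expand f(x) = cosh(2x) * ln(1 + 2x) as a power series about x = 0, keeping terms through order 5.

196*x^5/15 - 8*x^4 + 20*x^3/3 - 2*x^2 + 2*x

Write out both Maclaurin series and multiply, keeping only the needed powers.
[x^0] = 0;  [x^1] = 2;  [x^2] = -2;  [x^3] = 20/3;  [x^4] = -8;  [x^5] = 196/15.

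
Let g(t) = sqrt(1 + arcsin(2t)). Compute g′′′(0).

Substitute the inner expansion into the outer series and collect powers.
The coefficient of t^3 in the expansion is 7/6, so g′′′(0) = 3! * (7/6) = 7.

7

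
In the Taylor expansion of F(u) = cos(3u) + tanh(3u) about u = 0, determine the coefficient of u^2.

Combine the two series term by term.
So c_2 = F′′(0)/2! = -9/2.

-9/2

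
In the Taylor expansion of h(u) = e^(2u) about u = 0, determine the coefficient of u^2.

2

[u^0] = 1;  [u^1] = 2;  [u^2] = 2.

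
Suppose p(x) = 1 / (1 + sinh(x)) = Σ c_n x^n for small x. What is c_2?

1

Expand as Σ (-1)^k u^k with u equal to the inner function's series.
So c_2 = p′′(0)/2! = 1.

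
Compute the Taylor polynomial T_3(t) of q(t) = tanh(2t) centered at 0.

-8*t^3/3 + 2*t

q(0) = 0
q′(0) = 2
q′′(0) = 0
q′′′(0) = -16
Then c_k = q^(k)(0)/k! gives each Taylor coefficient.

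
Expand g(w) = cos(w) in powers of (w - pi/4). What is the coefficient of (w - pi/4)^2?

-sqrt(2)/4

g(pi/4) = sqrt(2)/2
g′(pi/4) = -sqrt(2)/2
g′′(pi/4) = -sqrt(2)/2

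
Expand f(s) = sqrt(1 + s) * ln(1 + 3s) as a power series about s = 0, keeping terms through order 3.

51*s^3/8 - 3*s^2 + 3*s

Multiply the two series term by term and collect like powers.
f(0) = 0
f′(0) = 3
f′′(0) = -6
f′′′(0) = 153/4
Dividing each by k! gives the coefficients c_0, ..., c_3.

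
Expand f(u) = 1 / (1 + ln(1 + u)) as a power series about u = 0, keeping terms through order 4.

Write 1/(1+u) = 1 - u + u^2 - u^3 + ... and substitute the series for u.

11*u^4/3 - 7*u^3/3 + 3*u^2/2 - u + 1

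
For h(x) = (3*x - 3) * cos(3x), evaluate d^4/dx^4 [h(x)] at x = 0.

-243

Multiply each power in the prefactor through the base expansion.
The coefficient of x^4 in the expansion is -81/8, so h^(4)(0) = 4! * (-81/8) = -243.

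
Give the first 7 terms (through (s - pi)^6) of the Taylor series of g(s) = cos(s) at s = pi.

Use the known series and substitute for the argument.
g(pi) = -1
g′(pi) = 0
g′′(pi) = 1
g′′′(pi) = 0
g^(4)(pi) = -1
g^(5)(pi) = 0
g^(6)(pi) = 1

(s - pi)^6/720 - (s - pi)^4/24 + (s - pi)^2/2 - 1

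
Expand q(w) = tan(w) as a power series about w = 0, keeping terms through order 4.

w^3/3 + w

[w^0] = 0;  [w^1] = 1;  [w^2] = 0;  [w^3] = 1/3;  [w^4] = 0.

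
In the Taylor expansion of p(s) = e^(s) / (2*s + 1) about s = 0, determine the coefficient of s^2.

5/2

Expand 1/(denominator) as a geometric series and multiply by the numerator's series.
p(0) = 1
p′(0) = -1
p′′(0) = 5
So c_2 = p′′(0)/2! = 5/2.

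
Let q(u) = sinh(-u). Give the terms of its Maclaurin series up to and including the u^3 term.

-u^3/6 - u

Apply the Taylor formula c_k = f^(k)(a)/k!.
[u^0] = 0;  [u^1] = -1;  [u^2] = 0;  [u^3] = -1/6.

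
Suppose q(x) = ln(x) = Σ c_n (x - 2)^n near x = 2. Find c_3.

Apply the Taylor formula c_k = f^(k)(a)/k!.
q(2) = ln(2)
q′(2) = 1/2
q′′(2) = -1/4
q′′′(2) = 1/4
So c_3 = q′′′(2)/3! = 1/24.

1/24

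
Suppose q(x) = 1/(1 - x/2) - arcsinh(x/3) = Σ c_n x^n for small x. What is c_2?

Expand each term separately and add.
q(0) = 1
q′(0) = 1/6
q′′(0) = 1/2
So c_2 = q′′(0)/2! = 1/4.

1/4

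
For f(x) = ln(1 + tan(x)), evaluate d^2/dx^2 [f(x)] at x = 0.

-1

Plug the Maclaurin series of the inner function into that of the outer and collect terms.
From the series, [x^2] f = -1/2; multiply by 2! = 2 to get -1.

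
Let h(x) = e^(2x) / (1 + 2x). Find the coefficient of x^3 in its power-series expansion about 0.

Take the Cauchy product of the two expansions.
h(0) = 1
h′(0) = 0
h′′(0) = 4
h′′′(0) = -16
So c_3 = h′′′(0)/3! = -8/3.

-8/3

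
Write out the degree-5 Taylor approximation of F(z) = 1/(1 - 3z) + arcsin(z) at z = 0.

Combine the two series term by term.
[z^0] = 1;  [z^1] = 4;  [z^2] = 9;  [z^3] = 163/6;  [z^4] = 81;  [z^5] = 9723/40.

9723*z^5/40 + 81*z^4 + 163*z^3/6 + 9*z^2 + 4*z + 1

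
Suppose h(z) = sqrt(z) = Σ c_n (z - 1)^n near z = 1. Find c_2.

h(1) = 1
h′(1) = 1/2
h′′(1) = -1/4
Then c_k = h^(k)(1)/k! gives each Taylor coefficient.

-1/8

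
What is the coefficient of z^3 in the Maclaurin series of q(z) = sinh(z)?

1/6

Differentiate repeatedly and evaluate at the center.
q(0) = 0
q′(0) = 1
q′′(0) = 0
q′′′(0) = 1
The Taylor polynomial is Σ q^(k)(0)/k! · z^k.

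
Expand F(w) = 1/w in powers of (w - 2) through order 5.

-(w - 2)^5/64 + (w - 2)^4/32 - (w - 2)^3/16 + (w - 2)^2/8 - (w - 2)/4 + 1/2

Differentiate repeatedly and evaluate at the center.
F(2) = 1/2
F′(2) = -1/4
F′′(2) = 1/4
F′′′(2) = -3/8
F^(4)(2) = 3/4
F^(5)(2) = -15/8
Dividing each by k! gives the coefficients c_0, ..., c_5.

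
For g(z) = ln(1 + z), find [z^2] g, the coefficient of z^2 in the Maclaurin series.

-1/2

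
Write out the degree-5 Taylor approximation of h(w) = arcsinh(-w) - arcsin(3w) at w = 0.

Add the two expansions coefficient-wise.

-183*w^5/10 - 13*w^3/3 - 4*w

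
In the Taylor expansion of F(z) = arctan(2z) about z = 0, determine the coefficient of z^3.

-8/3

F(0) = 0
F′(0) = 2
F′′(0) = 0
F′′′(0) = -16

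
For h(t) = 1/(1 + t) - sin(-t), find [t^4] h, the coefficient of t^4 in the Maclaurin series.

1

Expand each term separately and add.
h(0) = 1
h′(0) = 0
h′′(0) = 2
h′′′(0) = -7
h^(4)(0) = 24
So c_4 = h^(4)(0)/4! = 1.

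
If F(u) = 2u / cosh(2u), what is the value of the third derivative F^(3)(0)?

Invert the denominator's series and multiply.
From the series, [u^3] F = -4; multiply by 3! = 6 to get -24.

-24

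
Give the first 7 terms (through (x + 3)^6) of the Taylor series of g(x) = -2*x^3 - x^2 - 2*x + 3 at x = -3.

-2*(x + 3)^3 + 17*(x + 3)^2 - 50*(x + 3) + 54

g(-3) = 54
g′(-3) = -50
g′′(-3) = 34
g′′′(-3) = -12
g^(4)(-3) = 0
g^(5)(-3) = 0
g^(6)(-3) = 0
Dividing each by k! gives the coefficients c_0, ..., c_6.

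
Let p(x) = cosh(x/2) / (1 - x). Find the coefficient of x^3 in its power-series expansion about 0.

9/8

Take the Cauchy product of the two expansions.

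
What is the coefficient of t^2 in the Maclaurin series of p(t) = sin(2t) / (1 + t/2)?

-1

Take the Cauchy product of the two expansions.
p(0) = 0
p′(0) = 2
p′′(0) = -2
Then c_k = p^(k)(0)/k! gives each Taylor coefficient.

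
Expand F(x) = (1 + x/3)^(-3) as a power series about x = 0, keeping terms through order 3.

-10*x^3/27 + 2*x^2/3 - x + 1

F(0) = 1
F′(0) = -1
F′′(0) = 4/3
F′′′(0) = -20/9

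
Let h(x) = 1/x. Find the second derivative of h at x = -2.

-1/4

The coefficient of (x + 2)^2 in the expansion is -1/8, so h′′(-2) = 2! * (-1/8) = -1/4.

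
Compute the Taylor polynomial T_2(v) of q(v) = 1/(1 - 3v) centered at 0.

q(0) = 1
q′(0) = 3
q′′(0) = 18

9*v^2 + 3*v + 1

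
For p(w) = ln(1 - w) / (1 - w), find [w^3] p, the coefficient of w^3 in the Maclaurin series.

-11/6

Take the Cauchy product of the two expansions.
[w^0] = 0;  [w^1] = -1;  [w^2] = -3/2;  [w^3] = -11/6.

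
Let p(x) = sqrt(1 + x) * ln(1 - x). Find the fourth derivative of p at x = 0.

-10

Write out both Maclaurin series and multiply, keeping only the needed powers.
The coefficient of x^4 in the expansion is -5/12, so p^(4)(0) = 4! * (-5/12) = -10.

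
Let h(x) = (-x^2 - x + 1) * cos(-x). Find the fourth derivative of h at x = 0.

Shift and add copies of the series according to the polynomial's terms.
From the series, [x^4] h = 13/24; multiply by 4! = 24 to get 13.

13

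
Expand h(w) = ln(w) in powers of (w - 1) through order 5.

(w - 1)^5/5 - (w - 1)^4/4 + (w - 1)^3/3 - (w - 1)^2/2 + (w - 1)

Compute the successive derivatives at the expansion point and divide by k!.
h(1) = 0
h′(1) = 1
h′′(1) = -1
h′′′(1) = 2
h^(4)(1) = -6
h^(5)(1) = 24
The Taylor polynomial is Σ h^(k)(1)/k! · (w - 1)^k.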